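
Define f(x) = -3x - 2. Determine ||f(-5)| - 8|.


f(-5) = 13
|13| = 13
|13 - 8| = 5

5


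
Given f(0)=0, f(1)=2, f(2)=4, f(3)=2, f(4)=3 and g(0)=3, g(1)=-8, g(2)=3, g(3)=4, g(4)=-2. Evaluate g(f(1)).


f(1) = 2
g(2) = 3

3


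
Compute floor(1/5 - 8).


-8


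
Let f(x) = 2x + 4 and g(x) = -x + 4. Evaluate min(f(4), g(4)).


f(4) = 12
g(4) = 0
min = 0

0


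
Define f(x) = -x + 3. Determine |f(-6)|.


f(-6) = 9
|9| = 9

9


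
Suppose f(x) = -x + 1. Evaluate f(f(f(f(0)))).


f(0) = 1
f(1) = 0
f(0) = 1
f(1) = 0

0


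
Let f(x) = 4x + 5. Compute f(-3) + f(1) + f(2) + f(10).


f(-3) = -7
f(1) = 9
f(2) = 13
f(10) = 45
Sum = 60

60


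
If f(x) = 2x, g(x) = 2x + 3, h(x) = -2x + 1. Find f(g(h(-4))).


h(-4) = 9
g(9) = 21
f(21) = 42

42


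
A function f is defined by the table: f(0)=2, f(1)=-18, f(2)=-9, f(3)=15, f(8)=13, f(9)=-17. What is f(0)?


2


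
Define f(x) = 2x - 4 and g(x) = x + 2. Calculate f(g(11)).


g(11) = 13
f(13) = 22

22


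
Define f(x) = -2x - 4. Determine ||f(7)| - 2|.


16


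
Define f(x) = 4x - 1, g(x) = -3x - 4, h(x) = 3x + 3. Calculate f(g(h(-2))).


h(-2) = -3
g(-3) = 5
f(5) = 19

19


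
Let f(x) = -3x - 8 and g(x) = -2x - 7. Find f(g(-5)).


g(-5) = 3
f(3) = -17

-17


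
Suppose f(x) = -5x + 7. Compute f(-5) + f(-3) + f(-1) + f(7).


f(-5) = 32
f(-3) = 22
f(-1) = 12
f(7) = -28
Sum = 38

38


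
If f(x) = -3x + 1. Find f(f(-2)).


f(-2) = 7
f(7) = -20

-20


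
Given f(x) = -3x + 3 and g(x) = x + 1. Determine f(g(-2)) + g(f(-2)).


f(g(-2)) = 6
g(f(-2)) = 10
Sum = 16

16


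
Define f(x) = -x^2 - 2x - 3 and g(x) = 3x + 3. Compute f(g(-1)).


-3


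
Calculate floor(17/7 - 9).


17/7 = 2.4286
2.4286 - 9 = -6.5714
floor(-6.5714) = -7

-7


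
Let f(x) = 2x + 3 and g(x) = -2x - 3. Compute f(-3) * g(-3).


f(-3) = -3
g(-3) = 3
Product = -9

-9


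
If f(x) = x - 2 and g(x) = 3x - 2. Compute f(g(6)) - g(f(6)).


f(g(6)) = 14
g(f(6)) = 10
Difference = 4

4


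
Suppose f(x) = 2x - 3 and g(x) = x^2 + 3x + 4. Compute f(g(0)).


g(0) = 4
f(4) = 5

5


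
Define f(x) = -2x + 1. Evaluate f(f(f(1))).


f(1) = -1
f(-1) = 3
f(3) = -5

-5


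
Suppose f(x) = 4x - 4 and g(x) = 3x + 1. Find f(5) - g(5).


f(5) = 16
g(5) = 16
Difference = 0

0


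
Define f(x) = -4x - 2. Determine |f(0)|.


f(0) = -2
|-2| = 2

2


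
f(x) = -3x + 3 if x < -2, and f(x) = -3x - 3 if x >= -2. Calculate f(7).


-24


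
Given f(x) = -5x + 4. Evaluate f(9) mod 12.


f(9) = -41
-41 mod 12 = 7

7


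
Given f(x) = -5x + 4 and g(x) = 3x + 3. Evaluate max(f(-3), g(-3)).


f(-3) = 19
g(-3) = -6
max = 19

19


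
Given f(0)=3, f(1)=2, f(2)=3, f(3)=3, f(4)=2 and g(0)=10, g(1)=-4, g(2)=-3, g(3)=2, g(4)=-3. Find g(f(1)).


-3


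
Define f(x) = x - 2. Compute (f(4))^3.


f(4) = 2
(2)^3 = 8

8


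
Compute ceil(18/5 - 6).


18/5 = 3.6
3.6 - 6 = -2.4
ceil(-2.4) = -2

-2


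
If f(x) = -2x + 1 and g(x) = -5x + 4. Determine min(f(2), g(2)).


f(2) = -3
g(2) = -6
min = -6

-6


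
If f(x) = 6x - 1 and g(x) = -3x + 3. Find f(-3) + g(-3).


f(-3) = -19
g(-3) = 12
Sum = -7

-7


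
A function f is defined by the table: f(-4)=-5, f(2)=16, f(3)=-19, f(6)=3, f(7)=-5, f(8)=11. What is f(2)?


Reading from the table at x = 2

16


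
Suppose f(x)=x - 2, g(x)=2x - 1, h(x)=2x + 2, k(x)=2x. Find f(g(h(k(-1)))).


k(-1) = -2
h(-2) = -2
g(-2) = -5
f(-5) = -7

-7


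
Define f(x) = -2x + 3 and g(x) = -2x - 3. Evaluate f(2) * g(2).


f(2) = -1
g(2) = -7
Product = 7

7


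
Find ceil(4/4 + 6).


4/4 = 1
1 + 6 = 7
ceil(7) = 7

7


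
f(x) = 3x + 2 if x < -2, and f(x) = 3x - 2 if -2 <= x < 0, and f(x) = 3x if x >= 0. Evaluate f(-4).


-4 satisfies x < -2
f(-4) = -10

-10


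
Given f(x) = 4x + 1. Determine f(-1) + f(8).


30


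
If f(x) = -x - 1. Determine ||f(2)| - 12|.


f(2) = -3
|-3| = 3
|3 - 12| = 9

9


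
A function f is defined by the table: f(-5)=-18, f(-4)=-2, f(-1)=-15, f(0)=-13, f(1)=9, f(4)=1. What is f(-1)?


Reading from the table at x = -1

-15


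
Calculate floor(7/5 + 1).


7/5 = 1.4
1.4 + 1 = 2.4
floor(2.4) = 2

2


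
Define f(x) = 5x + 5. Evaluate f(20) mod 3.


0


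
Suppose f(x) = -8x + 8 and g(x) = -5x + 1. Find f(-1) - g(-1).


f(-1) = 16
g(-1) = 6
Difference = 10

10


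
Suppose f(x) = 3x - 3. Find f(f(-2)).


-30


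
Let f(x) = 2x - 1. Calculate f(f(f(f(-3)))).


f(-3) = -7
f(-7) = -15
f(-15) = -31
f(-31) = -63

-63


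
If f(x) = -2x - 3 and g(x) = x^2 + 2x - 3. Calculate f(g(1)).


g(1) = 0
f(0) = -3

-3


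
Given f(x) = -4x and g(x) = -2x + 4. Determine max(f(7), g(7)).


f(7) = -28
g(7) = -10
max = -10

-10


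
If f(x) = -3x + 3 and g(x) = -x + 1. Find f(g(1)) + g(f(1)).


f(g(1)) = 3
g(f(1)) = 1
Sum = 4

4


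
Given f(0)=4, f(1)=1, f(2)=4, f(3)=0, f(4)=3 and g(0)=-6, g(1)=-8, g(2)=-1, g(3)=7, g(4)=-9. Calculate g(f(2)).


f(2) = 4
g(4) = -9

-9


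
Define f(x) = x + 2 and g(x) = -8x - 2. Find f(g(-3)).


g(-3) = 22
f(22) = 24

24


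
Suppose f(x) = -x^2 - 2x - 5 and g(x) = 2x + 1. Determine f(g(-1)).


g(-1) = -1
f(-1) = (-1)*(-1)^2 - 2*(-1) - 5 = -4

-4


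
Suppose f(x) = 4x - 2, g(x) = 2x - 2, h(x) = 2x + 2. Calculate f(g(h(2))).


h(2) = 6
g(6) = 10
f(10) = 38

38


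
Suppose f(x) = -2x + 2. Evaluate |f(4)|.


f(4) = -6
|-6| = 6

6


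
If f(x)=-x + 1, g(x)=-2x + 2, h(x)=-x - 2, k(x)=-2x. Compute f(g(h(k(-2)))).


k(-2) = 4
h(4) = -6
g(-6) = 14
f(14) = -13

-13


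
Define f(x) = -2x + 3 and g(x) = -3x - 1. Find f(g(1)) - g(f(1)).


f(g(1)) = 11
g(f(1)) = -4
Difference = 15

15


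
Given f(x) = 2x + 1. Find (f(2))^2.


f(2) = 5
(5)^2 = 25

25


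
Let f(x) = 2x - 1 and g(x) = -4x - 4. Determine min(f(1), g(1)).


f(1) = 1
g(1) = -8
min = -8

-8


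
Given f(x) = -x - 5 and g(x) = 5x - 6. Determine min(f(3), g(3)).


f(3) = -8
g(3) = 9
min = -8

-8


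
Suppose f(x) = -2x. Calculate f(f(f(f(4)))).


64


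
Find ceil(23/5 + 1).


23/5 = 4.6
4.6 + 1 = 5.6
ceil(5.6) = 6

6


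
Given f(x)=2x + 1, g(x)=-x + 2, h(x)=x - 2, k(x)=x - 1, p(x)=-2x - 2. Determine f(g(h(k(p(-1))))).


p(-1) = 0
k(0) = -1
h(-1) = -3
g(-3) = 5
f(5) = 11

11


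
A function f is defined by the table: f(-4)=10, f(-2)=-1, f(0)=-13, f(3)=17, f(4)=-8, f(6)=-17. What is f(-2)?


-1


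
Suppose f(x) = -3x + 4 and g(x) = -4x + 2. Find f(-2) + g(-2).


f(-2) = 10
g(-2) = 10
Sum = 20

20


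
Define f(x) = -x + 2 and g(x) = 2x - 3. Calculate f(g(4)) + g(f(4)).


f(g(4)) = -3
g(f(4)) = -7
Sum = -10

-10


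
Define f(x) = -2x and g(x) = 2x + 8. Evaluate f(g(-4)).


g(-4) = 0
f(0) = 0

0


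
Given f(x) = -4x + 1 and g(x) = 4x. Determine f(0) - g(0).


f(0) = 1
g(0) = 0
Difference = 1

1


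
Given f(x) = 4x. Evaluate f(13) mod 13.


f(13) = 52
52 mod 13 = 0

0


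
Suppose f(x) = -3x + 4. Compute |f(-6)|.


f(-6) = 22
|22| = 22

22


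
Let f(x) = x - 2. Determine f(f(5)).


f(5) = 3
f(3) = 1

1


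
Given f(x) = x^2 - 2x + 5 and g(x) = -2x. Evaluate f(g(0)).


g(0) = 0
f(0) = 1*(0)^2 - 2*(0) + 5 = 5

5


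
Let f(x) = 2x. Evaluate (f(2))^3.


f(2) = 4
(4)^3 = 64

64


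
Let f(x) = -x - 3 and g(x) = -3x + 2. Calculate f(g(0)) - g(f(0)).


-16


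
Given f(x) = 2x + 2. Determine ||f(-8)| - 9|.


f(-8) = -14
|-14| = 14
|14 - 9| = 5

5


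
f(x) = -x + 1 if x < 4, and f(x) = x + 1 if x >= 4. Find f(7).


7 satisfies x >= 4
f(7) = 8

8


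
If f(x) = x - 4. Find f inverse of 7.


Solve x - 4 = 7
x = (7 + 4) / 1 = 11

11


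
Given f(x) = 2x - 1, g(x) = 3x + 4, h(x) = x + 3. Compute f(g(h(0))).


h(0) = 3
g(3) = 13
f(13) = 25

25


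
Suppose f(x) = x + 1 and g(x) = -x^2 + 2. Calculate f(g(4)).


g(4) = -14
f(-14) = -13

-13


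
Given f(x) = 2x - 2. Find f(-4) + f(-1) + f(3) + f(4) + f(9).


f(-4) = -10
f(-1) = -4
f(3) = 4
f(4) = 6
f(9) = 16
Sum = 12

12


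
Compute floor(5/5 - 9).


5/5 = 1
1 - 9 = -8
floor(-8) = -8

-8


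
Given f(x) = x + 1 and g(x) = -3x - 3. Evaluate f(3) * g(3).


-48


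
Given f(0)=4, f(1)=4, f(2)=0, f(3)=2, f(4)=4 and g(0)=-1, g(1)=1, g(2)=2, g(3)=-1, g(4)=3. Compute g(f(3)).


2


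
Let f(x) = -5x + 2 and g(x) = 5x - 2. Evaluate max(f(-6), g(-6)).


f(-6) = 32
g(-6) = -32
max = 32

32


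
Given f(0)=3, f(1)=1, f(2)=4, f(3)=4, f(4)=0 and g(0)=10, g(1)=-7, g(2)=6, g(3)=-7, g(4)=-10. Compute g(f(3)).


-10


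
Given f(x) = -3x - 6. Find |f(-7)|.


f(-7) = 15
|15| = 15

15


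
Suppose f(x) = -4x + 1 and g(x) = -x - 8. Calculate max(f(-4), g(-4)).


f(-4) = 17
g(-4) = -4
max = 17

17


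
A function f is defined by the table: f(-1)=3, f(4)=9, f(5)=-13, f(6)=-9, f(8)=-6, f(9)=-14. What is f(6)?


Reading from the table at x = 6

-9


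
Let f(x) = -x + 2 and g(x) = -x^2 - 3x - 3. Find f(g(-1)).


3


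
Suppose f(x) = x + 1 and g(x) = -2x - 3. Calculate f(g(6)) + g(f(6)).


f(g(6)) = -14
g(f(6)) = -17
Sum = -31

-31


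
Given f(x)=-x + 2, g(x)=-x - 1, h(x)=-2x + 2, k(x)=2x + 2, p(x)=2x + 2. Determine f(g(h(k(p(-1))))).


p(-1) = 0
k(0) = 2
h(2) = -2
g(-2) = 1
f(1) = 1

1


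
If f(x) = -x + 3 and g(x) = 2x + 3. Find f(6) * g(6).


f(6) = -3
g(6) = 15
Product = -45

-45


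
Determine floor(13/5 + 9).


13/5 = 2.6
2.6 + 9 = 11.6
floor(11.6) = 11

11


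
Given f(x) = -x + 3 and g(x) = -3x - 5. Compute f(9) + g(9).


f(9) = -6
g(9) = -32
Sum = -38

-38


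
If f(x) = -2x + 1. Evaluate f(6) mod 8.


f(6) = -11
-11 mod 8 = 5

5


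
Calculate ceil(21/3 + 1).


21/3 = 7
7 + 1 = 8
ceil(8) = 8

8


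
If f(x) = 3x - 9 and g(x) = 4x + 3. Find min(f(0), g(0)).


f(0) = -9
g(0) = 3
min = -9

-9


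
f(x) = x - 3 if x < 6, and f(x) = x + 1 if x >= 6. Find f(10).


10 satisfies x >= 6
f(10) = 11

11


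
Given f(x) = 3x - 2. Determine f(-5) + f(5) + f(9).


f(-5) = -17
f(5) = 13
f(9) = 25
Sum = 21

21


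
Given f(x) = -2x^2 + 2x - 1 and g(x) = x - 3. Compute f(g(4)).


g(4) = 1
f(1) = (-2)*(1)^2 + 2*(1) - 1 = -1

-1


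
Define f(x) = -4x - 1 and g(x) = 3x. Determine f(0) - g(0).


-1


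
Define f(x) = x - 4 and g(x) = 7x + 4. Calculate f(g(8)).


g(8) = 60
f(60) = 56

56


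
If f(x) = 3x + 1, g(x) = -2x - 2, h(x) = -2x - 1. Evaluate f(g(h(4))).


h(4) = -9
g(-9) = 16
f(16) = 49

49


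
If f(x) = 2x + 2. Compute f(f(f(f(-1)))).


f(-1) = 0
f(0) = 2
f(2) = 6
f(6) = 14

14


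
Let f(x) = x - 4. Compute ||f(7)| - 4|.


f(7) = 3
|3| = 3
|3 - 4| = 1

1


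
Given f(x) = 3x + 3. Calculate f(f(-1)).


f(-1) = 0
f(0) = 3

3


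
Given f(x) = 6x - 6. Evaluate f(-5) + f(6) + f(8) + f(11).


f(-5) = -36
f(6) = 30
f(8) = 42
f(11) = 60
Sum = 96

96


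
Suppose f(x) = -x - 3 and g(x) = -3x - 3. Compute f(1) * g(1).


f(1) = -4
g(1) = -6
Product = 24

24


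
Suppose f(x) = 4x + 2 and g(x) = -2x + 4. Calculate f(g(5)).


g(5) = -6
f(-6) = -22

-22


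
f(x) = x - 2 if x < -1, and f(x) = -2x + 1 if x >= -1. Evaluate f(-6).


-6 satisfies x < -1
f(-6) = -8

-8


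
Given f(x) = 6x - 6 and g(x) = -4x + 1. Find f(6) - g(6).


f(6) = 30
g(6) = -23
Difference = 53

53


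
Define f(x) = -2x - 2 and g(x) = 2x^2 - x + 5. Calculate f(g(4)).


g(4) = 33
f(33) = -68

-68


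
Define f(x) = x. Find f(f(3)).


f(3) = 3
f(3) = 3

3


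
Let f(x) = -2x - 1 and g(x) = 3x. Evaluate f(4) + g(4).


f(4) = -9
g(4) = 12
Sum = 3

3


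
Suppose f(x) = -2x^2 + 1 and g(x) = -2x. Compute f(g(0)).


g(0) = 0
f(0) = (-2)*(0)^2 + 1 = 1

1


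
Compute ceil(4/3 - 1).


4/3 = 1.3333
1.3333 - 1 = 0.3333
ceil(0.3333) = 1

1


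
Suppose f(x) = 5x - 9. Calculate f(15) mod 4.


f(15) = 66
66 mod 4 = 2

2


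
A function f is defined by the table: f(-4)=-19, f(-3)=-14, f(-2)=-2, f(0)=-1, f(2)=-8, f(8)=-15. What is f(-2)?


-2


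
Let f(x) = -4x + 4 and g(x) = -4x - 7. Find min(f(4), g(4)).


-23


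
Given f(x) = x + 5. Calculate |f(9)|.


f(9) = 14
|14| = 14

14


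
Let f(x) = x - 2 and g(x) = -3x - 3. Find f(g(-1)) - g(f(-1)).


f(g(-1)) = -2
g(f(-1)) = 6
Difference = -8

-8


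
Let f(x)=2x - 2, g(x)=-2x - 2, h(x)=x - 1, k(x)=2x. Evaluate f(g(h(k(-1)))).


k(-1) = -2
h(-2) = -3
g(-3) = 4
f(4) = 6

6


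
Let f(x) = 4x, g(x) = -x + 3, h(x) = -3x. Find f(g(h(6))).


h(6) = -18
g(-18) = 21
f(21) = 84

84


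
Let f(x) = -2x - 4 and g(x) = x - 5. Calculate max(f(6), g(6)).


1


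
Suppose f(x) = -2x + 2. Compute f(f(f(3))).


f(3) = -4
f(-4) = 10
f(10) = -18

-18


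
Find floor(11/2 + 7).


11/2 = 5.5
5.5 + 7 = 12.5
floor(12.5) = 12

12


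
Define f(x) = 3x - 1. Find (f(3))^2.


f(3) = 8
(8)^2 = 64

64


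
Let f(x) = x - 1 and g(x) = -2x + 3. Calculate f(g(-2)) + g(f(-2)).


f(g(-2)) = 6
g(f(-2)) = 9
Sum = 15

15


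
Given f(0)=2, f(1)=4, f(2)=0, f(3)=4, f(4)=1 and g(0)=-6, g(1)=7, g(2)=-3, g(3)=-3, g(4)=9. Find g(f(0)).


f(0) = 2
g(2) = -3

-3


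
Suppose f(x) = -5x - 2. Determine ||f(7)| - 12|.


25


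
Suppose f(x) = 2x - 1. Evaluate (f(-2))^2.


f(-2) = -5
(-5)^2 = 25

25


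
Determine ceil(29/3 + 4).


29/3 = 9.6667
9.6667 + 4 = 13.6667
ceil(13.6667) = 14

14


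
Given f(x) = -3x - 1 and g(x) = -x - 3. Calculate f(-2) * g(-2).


f(-2) = 5
g(-2) = -1
Product = -5

-5


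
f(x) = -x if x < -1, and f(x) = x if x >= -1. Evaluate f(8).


8 satisfies x >= -1
f(8) = 8

8


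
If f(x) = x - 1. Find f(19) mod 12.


f(19) = 18
18 mod 12 = 6

6


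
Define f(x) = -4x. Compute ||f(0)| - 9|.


f(0) = 0
|0| = 0
|0 - 9| = 9

9


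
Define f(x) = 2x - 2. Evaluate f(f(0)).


f(0) = -2
f(-2) = -6

-6


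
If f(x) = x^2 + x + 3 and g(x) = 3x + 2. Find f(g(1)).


g(1) = 5
f(5) = 1*(5)^2 + 1*(5) + 3 = 33

33


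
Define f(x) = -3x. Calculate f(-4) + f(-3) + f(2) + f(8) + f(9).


f(-4) = 12
f(-3) = 9
f(2) = -6
f(8) = -24
f(9) = -27
Sum = -36

-36


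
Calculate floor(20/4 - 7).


20/4 = 5
5 - 7 = -2
floor(-2) = -2

-2


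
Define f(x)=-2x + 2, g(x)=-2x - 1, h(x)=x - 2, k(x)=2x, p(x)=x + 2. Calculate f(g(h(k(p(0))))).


12


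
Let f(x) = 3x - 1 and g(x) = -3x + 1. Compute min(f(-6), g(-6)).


-19


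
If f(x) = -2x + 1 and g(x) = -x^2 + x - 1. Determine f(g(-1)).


g(-1) = -3
f(-3) = 7

7


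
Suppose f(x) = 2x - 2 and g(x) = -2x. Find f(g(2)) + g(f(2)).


f(g(2)) = -10
g(f(2)) = -4
Sum = -14

-14


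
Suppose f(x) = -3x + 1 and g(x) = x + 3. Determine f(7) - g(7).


f(7) = -20
g(7) = 10
Difference = -30

-30


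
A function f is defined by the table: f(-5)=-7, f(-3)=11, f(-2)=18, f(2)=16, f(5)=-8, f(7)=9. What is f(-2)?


Reading from the table at x = -2

18


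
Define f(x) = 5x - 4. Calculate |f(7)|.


31


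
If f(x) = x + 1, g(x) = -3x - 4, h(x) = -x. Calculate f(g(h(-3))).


h(-3) = 3
g(3) = -13
f(-13) = -12

-12


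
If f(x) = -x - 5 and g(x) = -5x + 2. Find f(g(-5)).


g(-5) = 27
f(27) = -32

-32


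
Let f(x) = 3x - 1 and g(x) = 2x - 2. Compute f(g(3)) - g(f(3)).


f(g(3)) = 11
g(f(3)) = 14
Difference = -3

-3


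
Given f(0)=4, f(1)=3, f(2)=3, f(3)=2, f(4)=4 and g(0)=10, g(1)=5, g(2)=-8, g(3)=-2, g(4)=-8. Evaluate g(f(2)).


f(2) = 3
g(3) = -2

-2


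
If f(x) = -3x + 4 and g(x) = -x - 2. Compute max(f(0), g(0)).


4


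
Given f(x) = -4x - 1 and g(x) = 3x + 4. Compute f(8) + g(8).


f(8) = -33
g(8) = 28
Sum = -5

-5


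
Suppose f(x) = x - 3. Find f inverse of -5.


Solve x - 3 = -5
x = (-5 + 3) / 1 = -2

-2


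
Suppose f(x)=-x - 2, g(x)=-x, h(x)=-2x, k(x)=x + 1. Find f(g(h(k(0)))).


k(0) = 1
h(1) = -2
g(-2) = 2
f(2) = -4

-4


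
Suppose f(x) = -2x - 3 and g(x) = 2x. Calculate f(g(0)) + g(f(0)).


f(g(0)) = -3
g(f(0)) = -6
Sum = -9

-9


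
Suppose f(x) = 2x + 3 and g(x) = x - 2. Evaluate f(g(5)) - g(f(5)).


f(g(5)) = 9
g(f(5)) = 11
Difference = -2

-2


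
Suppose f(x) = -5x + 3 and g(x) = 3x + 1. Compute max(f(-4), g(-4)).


f(-4) = 23
g(-4) = -11
max = 23

23


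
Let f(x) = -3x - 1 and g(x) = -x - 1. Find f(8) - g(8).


-16


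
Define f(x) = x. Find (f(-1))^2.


f(-1) = -1
(-1)^2 = 1

1


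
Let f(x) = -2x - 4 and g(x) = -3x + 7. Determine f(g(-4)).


g(-4) = 19
f(19) = -42

-42


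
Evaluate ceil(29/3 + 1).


29/3 = 9.6667
9.6667 + 1 = 10.6667
ceil(10.6667) = 11

11


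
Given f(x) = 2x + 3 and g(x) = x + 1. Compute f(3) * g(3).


f(3) = 9
g(3) = 4
Product = 36

36


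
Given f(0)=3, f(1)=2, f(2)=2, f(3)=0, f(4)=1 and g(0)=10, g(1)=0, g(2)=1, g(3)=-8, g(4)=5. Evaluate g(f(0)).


f(0) = 3
g(3) = -8

-8


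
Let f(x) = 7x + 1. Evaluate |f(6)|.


f(6) = 43
|43| = 43

43


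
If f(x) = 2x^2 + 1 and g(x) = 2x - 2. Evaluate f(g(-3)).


g(-3) = -8
f(-8) = 2*(-8)^2 + 1 = 129

129


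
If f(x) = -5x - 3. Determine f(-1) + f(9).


f(-1) = 2
f(9) = -48
Sum = -46

-46


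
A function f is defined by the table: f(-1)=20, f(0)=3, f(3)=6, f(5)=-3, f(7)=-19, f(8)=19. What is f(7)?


-19


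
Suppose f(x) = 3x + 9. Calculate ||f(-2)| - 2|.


f(-2) = 3
|3| = 3
|3 - 2| = 1

1


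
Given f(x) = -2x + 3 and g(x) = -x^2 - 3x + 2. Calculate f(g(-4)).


g(-4) = -2
f(-2) = 7

7


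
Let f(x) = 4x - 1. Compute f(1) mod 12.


f(1) = 3
3 mod 12 = 3

3


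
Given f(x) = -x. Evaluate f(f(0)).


f(0) = 0
f(0) = 0

0


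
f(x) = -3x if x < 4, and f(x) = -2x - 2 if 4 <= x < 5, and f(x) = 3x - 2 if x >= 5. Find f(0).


0 satisfies x < 4
f(0) = 0

0


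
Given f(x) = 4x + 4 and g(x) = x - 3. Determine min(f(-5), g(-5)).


f(-5) = -16
g(-5) = -8
min = -16

-16


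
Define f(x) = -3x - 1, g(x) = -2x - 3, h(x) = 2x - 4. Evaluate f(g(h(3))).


h(3) = 2
g(2) = -7
f(-7) = 20

20


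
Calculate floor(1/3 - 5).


1/3 = 0.3333
0.3333 - 5 = -4.6667
floor(-4.6667) = -5

-5


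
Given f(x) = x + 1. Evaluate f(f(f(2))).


f(2) = 3
f(3) = 4
f(4) = 5

5


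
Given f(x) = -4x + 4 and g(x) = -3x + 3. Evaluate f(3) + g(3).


f(3) = -8
g(3) = -6
Sum = -14

-14


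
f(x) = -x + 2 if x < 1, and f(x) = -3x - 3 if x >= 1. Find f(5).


5 satisfies x >= 1
f(5) = -18

-18


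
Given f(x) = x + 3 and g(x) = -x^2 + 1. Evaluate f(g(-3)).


g(-3) = -8
f(-8) = -5

-5


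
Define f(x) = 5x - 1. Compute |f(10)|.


f(10) = 49
|49| = 49

49


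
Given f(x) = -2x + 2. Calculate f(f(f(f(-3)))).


f(-3) = 8
f(8) = -14
f(-14) = 30
f(30) = -58

-58


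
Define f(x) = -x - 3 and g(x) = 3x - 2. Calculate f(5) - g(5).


f(5) = -8
g(5) = 13
Difference = -21

-21


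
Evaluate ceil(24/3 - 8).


24/3 = 8
8 - 8 = 0
ceil(0) = 0

0


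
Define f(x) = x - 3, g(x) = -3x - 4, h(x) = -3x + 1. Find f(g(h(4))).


h(4) = -11
g(-11) = 29
f(29) = 26

26


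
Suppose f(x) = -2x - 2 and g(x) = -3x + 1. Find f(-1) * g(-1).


f(-1) = 0
g(-1) = 4
Product = 0

0


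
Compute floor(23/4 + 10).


15


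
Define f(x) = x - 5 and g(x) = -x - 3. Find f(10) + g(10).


f(10) = 5
g(10) = -13
Sum = -8

-8


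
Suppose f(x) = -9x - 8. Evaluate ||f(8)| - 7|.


f(8) = -80
|-80| = 80
|80 - 7| = 73

73


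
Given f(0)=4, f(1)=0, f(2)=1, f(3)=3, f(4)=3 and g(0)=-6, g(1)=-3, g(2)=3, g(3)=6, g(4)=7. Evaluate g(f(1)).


f(1) = 0
g(0) = -6

-6


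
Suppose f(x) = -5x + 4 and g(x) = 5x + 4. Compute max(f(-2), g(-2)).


f(-2) = 14
g(-2) = -6
max = 14

14


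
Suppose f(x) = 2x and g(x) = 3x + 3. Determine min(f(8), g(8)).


f(8) = 16
g(8) = 27
min = 16

16


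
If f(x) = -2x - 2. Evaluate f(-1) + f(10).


f(-1) = 0
f(10) = -22
Sum = -22

-22


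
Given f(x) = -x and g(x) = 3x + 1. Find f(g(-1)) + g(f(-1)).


f(g(-1)) = 2
g(f(-1)) = 4
Sum = 6

6


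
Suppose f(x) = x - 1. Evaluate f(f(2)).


f(2) = 1
f(1) = 0

0


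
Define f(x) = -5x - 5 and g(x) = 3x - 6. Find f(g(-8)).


145


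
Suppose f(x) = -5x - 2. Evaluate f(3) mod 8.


7


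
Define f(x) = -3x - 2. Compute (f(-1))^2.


f(-1) = 1
(1)^2 = 1

1


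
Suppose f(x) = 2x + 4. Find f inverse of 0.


Solve 2x + 4 = 0
x = (0 - 4) / 2 = -2

-2


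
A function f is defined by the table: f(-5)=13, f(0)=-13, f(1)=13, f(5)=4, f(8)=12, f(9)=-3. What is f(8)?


Reading from the table at x = 8

12


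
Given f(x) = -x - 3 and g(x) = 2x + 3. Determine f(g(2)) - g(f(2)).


f(g(2)) = -10
g(f(2)) = -7
Difference = -3

-3


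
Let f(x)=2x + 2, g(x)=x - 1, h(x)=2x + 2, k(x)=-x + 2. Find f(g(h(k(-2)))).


k(-2) = 4
h(4) = 10
g(10) = 9
f(9) = 20

20


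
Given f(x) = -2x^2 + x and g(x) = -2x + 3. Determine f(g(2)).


g(2) = -1
f(-1) = (-2)*(-1)^2 + 1*(-1) = -3

-3


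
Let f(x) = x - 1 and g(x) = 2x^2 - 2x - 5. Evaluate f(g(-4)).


g(-4) = 35
f(35) = 34

34


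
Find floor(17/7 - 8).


17/7 = 2.4286
2.4286 - 8 = -5.5714
floor(-5.5714) = -6

-6


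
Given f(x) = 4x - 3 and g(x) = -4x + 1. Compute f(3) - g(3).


f(3) = 9
g(3) = -11
Difference = 20

20


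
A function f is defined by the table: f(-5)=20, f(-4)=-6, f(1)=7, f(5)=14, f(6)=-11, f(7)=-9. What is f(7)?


-9


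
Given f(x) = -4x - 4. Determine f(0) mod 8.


f(0) = -4
-4 mod 8 = 4

4


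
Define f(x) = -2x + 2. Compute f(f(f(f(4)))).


f(4) = -6
f(-6) = 14
f(14) = -26
f(-26) = 54

54


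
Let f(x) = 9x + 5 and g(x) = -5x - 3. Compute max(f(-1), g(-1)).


2


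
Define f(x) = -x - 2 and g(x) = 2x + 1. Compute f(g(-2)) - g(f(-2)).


f(g(-2)) = 1
g(f(-2)) = 1
Difference = 0

0


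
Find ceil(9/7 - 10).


9/7 = 1.2857
1.2857 - 10 = -8.7143
ceil(-8.7143) = -8

-8


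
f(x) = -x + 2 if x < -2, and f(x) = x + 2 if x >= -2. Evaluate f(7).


7 satisfies x >= -2
f(7) = 9

9


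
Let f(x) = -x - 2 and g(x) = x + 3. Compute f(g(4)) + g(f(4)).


f(g(4)) = -9
g(f(4)) = -3
Sum = -12

-12


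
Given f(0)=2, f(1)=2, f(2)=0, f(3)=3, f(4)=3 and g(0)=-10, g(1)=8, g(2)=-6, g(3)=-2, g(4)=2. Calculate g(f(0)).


f(0) = 2
g(2) = -6

-6


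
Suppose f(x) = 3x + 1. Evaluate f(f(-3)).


f(-3) = -8
f(-8) = -23

-23


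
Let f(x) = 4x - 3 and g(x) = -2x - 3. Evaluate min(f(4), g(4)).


f(4) = 13
g(4) = -11
min = -11

-11


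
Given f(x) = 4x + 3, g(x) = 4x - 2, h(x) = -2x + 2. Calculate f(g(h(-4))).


h(-4) = 10
g(10) = 38
f(38) = 155

155


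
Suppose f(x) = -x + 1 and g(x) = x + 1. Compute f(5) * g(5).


f(5) = -4
g(5) = 6
Product = -24

-24


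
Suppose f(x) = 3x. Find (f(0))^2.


f(0) = 0
(0)^2 = 0

0


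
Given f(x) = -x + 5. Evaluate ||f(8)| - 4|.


f(8) = -3
|-3| = 3
|3 - 4| = 1

1


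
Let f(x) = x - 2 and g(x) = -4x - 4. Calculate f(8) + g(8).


f(8) = 6
g(8) = -36
Sum = -30

-30


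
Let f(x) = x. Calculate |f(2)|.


f(2) = 2
|2| = 2

2


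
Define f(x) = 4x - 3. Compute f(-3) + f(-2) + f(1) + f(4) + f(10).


25


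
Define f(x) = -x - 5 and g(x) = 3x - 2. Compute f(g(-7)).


18


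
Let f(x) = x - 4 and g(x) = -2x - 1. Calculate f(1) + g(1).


f(1) = -3
g(1) = -3
Sum = -6

-6


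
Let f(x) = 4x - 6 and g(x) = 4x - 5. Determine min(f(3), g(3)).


f(3) = 6
g(3) = 7
min = 6

6


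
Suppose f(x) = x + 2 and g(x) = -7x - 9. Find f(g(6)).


g(6) = -51
f(-51) = -49

-49


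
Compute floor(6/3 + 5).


6/3 = 2
2 + 5 = 7
floor(7) = 7

7


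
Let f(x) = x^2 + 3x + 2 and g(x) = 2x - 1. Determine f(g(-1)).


g(-1) = -3
f(-3) = 1*(-3)^2 + 3*(-3) + 2 = 2

2


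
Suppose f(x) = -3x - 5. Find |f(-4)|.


f(-4) = 7
|7| = 7

7


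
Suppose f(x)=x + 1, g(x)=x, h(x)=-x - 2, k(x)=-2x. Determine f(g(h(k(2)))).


3


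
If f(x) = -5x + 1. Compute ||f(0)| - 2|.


f(0) = 1
|1| = 1
|1 - 2| = 1

1


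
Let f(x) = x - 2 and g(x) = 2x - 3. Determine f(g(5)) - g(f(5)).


f(g(5)) = 5
g(f(5)) = 3
Difference = 2

2


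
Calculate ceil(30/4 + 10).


30/4 = 7.5
7.5 + 10 = 17.5
ceil(17.5) = 18

18


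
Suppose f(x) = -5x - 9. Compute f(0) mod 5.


f(0) = -9
-9 mod 5 = 1

1


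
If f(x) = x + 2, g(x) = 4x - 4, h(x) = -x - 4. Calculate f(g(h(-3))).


h(-3) = -1
g(-1) = -8
f(-8) = -6

-6


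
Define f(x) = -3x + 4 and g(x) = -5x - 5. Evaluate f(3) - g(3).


f(3) = -5
g(3) = -20
Difference = 15

15


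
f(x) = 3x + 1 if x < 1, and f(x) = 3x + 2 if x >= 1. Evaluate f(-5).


-5 satisfies x < 1
f(-5) = -14

-14


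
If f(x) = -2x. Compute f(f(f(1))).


f(1) = -2
f(-2) = 4
f(4) = -8

-8


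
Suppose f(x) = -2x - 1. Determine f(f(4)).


f(4) = -9
f(-9) = 17

17


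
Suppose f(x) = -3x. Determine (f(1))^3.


-27


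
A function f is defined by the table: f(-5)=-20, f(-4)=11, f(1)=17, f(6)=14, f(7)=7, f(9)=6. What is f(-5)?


Reading from the table at x = -5

-20


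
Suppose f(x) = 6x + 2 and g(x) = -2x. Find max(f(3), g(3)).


20


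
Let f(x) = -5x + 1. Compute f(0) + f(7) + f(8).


f(0) = 1
f(7) = -34
f(8) = -39
Sum = -72

-72


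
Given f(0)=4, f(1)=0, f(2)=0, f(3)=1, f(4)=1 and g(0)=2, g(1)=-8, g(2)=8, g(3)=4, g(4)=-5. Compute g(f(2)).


2


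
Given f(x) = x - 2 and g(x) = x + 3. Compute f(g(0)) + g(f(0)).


f(g(0)) = 1
g(f(0)) = 1
Sum = 2

2


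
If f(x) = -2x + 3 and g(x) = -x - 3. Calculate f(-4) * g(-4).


f(-4) = 11
g(-4) = 1
Product = 11

11


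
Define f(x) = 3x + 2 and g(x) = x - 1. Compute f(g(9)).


26


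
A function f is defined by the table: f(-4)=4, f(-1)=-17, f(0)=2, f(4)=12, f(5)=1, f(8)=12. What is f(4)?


Reading from the table at x = 4

12


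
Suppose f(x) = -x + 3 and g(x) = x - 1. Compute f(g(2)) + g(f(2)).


f(g(2)) = 2
g(f(2)) = 0
Sum = 2

2


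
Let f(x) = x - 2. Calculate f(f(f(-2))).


-8


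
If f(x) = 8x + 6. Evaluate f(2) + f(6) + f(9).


154


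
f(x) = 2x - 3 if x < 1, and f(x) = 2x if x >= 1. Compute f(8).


8 satisfies x >= 1
f(8) = 16

16


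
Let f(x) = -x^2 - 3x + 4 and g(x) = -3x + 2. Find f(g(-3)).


g(-3) = 11
f(11) = (-1)*(11)^2 - 3*(11) + 4 = -150

-150


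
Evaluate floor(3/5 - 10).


-10


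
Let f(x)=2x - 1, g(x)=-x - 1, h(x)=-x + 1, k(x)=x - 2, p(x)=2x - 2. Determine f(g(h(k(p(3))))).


p(3) = 4
k(4) = 2
h(2) = -1
g(-1) = 0
f(0) = -1

-1


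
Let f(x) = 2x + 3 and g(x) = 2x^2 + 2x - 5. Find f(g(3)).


g(3) = 19
f(19) = 41

41


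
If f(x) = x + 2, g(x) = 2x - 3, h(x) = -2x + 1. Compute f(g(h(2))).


h(2) = -3
g(-3) = -9
f(-9) = -7

-7


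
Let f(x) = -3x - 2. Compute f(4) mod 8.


2


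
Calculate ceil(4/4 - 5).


4/4 = 1
1 - 5 = -4
ceil(-4) = -4

-4


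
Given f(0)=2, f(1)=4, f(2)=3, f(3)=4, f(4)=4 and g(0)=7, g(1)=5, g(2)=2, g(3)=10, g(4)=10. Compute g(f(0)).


f(0) = 2
g(2) = 2

2


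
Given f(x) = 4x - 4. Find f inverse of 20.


Solve 4x - 4 = 20
x = (20 + 4) / 4 = 6

6


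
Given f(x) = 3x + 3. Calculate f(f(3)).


f(3) = 12
f(12) = 39

39


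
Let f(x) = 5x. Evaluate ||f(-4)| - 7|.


f(-4) = -20
|-20| = 20
|20 - 7| = 13

13


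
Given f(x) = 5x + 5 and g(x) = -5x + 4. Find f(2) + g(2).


f(2) = 15
g(2) = -6
Sum = 9

9


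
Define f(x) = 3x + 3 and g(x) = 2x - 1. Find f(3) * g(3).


f(3) = 12
g(3) = 5
Product = 60

60


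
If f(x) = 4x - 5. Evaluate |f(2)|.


f(2) = 3
|3| = 3

3


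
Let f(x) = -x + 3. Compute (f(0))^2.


9


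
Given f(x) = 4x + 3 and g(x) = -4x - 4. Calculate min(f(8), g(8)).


f(8) = 35
g(8) = -36
min = -36

-36


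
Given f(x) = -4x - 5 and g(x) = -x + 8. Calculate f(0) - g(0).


f(0) = -5
g(0) = 8
Difference = -13

-13


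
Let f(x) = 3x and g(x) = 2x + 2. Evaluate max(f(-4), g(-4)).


f(-4) = -12
g(-4) = -6
max = -6

-6


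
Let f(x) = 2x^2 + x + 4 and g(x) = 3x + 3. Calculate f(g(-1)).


g(-1) = 0
f(0) = 2*(0)^2 + 1*(0) + 4 = 4

4


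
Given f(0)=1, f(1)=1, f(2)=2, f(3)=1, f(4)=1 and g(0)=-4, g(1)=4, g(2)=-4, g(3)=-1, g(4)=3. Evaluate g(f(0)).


4


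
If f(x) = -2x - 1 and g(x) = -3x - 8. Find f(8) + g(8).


f(8) = -17
g(8) = -32
Sum = -49

-49


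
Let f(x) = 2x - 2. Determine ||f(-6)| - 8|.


6


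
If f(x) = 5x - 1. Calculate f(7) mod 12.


10


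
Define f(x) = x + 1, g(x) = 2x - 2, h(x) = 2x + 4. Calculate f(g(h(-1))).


h(-1) = 2
g(2) = 2
f(2) = 3

3


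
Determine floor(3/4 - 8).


3/4 = 0.75
0.75 - 8 = -7.25
floor(-7.25) = -8

-8


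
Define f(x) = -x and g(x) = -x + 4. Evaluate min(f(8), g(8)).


f(8) = -8
g(8) = -4
min = -8

-8


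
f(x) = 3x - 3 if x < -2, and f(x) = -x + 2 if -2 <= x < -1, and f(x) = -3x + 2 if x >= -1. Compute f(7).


7 satisfies x >= -1
f(7) = -19

-19


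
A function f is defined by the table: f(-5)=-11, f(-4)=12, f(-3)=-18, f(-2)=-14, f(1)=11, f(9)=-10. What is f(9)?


Reading from the table at x = 9

-10


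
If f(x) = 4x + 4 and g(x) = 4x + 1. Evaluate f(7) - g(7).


f(7) = 32
g(7) = 29
Difference = 3

3


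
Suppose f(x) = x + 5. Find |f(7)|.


f(7) = 12
|12| = 12

12


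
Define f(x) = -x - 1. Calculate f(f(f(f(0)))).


f(0) = -1
f(-1) = 0
f(0) = -1
f(-1) = 0

0


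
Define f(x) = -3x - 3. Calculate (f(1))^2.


f(1) = -6
(-6)^2 = 36

36


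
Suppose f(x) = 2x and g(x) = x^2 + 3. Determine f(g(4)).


38


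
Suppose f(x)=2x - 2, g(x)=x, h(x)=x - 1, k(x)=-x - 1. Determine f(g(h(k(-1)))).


k(-1) = 0
h(0) = -1
g(-1) = -1
f(-1) = -4

-4


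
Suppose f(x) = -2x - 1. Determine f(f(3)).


f(3) = -7
f(-7) = 13

13


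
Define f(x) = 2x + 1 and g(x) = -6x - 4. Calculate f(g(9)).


g(9) = -58
f(-58) = -115

-115


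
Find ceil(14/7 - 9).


14/7 = 2
2 - 9 = -7
ceil(-7) = -7

-7


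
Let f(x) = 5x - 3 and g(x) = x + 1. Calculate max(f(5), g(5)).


22


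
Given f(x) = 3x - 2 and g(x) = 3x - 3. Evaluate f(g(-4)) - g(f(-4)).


f(g(-4)) = -47
g(f(-4)) = -45
Difference = -2

-2


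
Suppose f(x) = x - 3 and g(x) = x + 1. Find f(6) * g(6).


f(6) = 3
g(6) = 7
Product = 21

21


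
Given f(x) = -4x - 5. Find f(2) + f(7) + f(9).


f(2) = -13
f(7) = -33
f(9) = -41
Sum = -87

-87


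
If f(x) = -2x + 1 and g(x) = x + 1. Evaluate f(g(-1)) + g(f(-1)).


f(g(-1)) = 1
g(f(-1)) = 4
Sum = 5

5


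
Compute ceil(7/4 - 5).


7/4 = 1.75
1.75 - 5 = -3.25
ceil(-3.25) = -3

-3


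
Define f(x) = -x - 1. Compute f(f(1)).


f(1) = -2
f(-2) = 1

1


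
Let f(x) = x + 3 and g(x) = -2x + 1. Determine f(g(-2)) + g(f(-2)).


f(g(-2)) = 8
g(f(-2)) = -1
Sum = 7

7


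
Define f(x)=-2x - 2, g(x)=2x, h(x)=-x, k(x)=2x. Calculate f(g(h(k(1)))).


k(1) = 2
h(2) = -2
g(-2) = -4
f(-4) = 6

6


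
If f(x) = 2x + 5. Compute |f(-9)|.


13


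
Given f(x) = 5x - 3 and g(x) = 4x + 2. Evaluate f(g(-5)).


g(-5) = -18
f(-18) = -93

-93


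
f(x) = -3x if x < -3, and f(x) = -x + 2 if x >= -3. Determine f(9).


9 satisfies x >= -3
f(9) = -7

-7


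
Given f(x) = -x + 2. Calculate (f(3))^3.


f(3) = -1
(-1)^3 = -1

-1


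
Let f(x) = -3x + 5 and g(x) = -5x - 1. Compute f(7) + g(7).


f(7) = -16
g(7) = -36
Sum = -52

-52


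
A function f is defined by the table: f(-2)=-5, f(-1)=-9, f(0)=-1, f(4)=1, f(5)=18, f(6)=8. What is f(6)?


8


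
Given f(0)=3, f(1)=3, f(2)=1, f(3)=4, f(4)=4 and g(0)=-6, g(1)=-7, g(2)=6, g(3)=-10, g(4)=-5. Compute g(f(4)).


-5


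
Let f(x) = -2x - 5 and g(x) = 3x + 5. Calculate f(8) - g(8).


f(8) = -21
g(8) = 29
Difference = -50

-50


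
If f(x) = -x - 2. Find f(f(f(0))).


f(0) = -2
f(-2) = 0
f(0) = -2

-2


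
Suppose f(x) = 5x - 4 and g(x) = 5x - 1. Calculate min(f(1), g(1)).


f(1) = 1
g(1) = 4
min = 1

1


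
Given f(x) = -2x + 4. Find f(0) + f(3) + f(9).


f(0) = 4
f(3) = -2
f(9) = -14
Sum = -12

-12


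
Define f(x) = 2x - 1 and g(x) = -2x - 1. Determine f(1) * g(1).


f(1) = 1
g(1) = -3
Product = -3

-3


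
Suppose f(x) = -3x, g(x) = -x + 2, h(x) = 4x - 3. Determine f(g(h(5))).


h(5) = 17
g(17) = -15
f(-15) = 45

45


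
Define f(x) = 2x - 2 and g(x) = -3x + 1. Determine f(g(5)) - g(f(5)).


f(g(5)) = -30
g(f(5)) = -23
Difference = -7

-7


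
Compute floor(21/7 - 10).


21/7 = 3
3 - 10 = -7
floor(-7) = -7

-7


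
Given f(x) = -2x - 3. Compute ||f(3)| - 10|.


f(3) = -9
|-9| = 9
|9 - 10| = 1

1


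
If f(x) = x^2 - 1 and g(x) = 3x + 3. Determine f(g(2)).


g(2) = 9
f(9) = 1*(9)^2 - 1 = 80

80


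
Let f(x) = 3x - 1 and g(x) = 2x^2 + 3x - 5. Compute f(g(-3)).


11


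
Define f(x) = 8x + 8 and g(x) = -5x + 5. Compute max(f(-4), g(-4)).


f(-4) = -24
g(-4) = 25
max = 25

25


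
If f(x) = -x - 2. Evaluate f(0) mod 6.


f(0) = -2
-2 mod 6 = 4

4


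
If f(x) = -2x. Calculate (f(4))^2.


f(4) = -8
(-8)^2 = 64

64


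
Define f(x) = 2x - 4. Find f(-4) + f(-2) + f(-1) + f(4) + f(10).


f(-4) = -12
f(-2) = -8
f(-1) = -6
f(4) = 4
f(10) = 16
Sum = -6

-6


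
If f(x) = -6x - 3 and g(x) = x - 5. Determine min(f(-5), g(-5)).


f(-5) = 27
g(-5) = -10
min = -10

-10


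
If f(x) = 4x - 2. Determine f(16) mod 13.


f(16) = 62
62 mod 13 = 10

10


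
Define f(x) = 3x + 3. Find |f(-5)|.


f(-5) = -12
|-12| = 12

12


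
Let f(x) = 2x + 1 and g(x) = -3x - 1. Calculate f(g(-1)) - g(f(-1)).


f(g(-1)) = 5
g(f(-1)) = 2
Difference = 3

3


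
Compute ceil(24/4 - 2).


4


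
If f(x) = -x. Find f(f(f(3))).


f(3) = -3
f(-3) = 3
f(3) = -3

-3


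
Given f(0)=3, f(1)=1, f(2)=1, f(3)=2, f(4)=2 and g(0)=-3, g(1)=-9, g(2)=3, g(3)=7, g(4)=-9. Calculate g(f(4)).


f(4) = 2
g(2) = 3

3


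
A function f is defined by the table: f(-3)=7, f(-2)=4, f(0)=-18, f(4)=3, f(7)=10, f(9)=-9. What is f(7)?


10


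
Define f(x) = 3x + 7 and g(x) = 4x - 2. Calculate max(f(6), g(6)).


f(6) = 25
g(6) = 22
max = 25

25


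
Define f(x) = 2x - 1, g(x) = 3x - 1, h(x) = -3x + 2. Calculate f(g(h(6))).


-99


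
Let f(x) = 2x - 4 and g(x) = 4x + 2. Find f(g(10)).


80


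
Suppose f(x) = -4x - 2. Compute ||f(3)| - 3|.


f(3) = -14
|-14| = 14
|14 - 3| = 11

11


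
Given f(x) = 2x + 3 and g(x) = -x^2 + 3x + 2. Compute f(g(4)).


g(4) = -2
f(-2) = -1

-1


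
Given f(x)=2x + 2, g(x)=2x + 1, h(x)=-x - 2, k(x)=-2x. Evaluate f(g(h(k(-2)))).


k(-2) = 4
h(4) = -6
g(-6) = -11
f(-11) = -20

-20


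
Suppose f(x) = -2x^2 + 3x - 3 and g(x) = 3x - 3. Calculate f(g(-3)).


g(-3) = -12
f(-12) = (-2)*(-12)^2 + 3*(-12) - 3 = -327

-327


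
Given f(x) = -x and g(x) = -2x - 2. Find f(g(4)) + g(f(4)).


f(g(4)) = 10
g(f(4)) = 6
Sum = 16

16


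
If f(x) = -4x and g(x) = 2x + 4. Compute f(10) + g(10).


-16


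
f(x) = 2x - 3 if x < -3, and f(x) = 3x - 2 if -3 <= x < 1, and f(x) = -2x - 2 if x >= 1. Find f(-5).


-13


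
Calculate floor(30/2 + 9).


30/2 = 15
15 + 9 = 24
floor(24) = 24

24


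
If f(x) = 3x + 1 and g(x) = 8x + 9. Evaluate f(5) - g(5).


f(5) = 16
g(5) = 49
Difference = -33

-33


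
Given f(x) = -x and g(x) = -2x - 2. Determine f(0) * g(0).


f(0) = 0
g(0) = -2
Product = 0

0


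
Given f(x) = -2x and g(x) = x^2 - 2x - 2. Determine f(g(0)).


4


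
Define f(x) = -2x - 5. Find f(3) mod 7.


3


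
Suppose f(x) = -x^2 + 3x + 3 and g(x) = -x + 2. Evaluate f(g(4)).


-7


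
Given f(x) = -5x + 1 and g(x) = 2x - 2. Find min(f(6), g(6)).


f(6) = -29
g(6) = 10
min = -29

-29


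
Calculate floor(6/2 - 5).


6/2 = 3
3 - 5 = -2
floor(-2) = -2

-2


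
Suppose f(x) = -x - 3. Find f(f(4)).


f(4) = -7
f(-7) = 4

4


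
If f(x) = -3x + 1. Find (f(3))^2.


f(3) = -8
(-8)^2 = 64

64


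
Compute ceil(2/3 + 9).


2/3 = 0.6667
0.6667 + 9 = 9.6667
ceil(9.6667) = 10

10


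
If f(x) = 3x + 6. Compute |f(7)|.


27


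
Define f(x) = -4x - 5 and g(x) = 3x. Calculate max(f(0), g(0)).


0


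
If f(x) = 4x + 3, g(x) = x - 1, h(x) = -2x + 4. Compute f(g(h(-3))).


h(-3) = 10
g(10) = 9
f(9) = 39

39


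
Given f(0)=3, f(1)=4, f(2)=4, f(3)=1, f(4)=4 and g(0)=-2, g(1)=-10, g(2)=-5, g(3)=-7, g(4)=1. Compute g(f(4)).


f(4) = 4
g(4) = 1

1


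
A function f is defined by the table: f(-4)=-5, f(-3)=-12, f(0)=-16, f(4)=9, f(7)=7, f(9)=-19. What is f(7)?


7


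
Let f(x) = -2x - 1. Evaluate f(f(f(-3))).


21


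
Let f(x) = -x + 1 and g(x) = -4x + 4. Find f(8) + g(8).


f(8) = -7
g(8) = -28
Sum = -35

-35


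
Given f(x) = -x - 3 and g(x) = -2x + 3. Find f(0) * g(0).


f(0) = -3
g(0) = 3
Product = -9

-9


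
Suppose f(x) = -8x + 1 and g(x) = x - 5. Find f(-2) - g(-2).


f(-2) = 17
g(-2) = -7
Difference = 24

24


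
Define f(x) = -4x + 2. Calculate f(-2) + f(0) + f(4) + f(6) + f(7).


f(-2) = 10
f(0) = 2
f(4) = -14
f(6) = -22
f(7) = -26
Sum = -50

-50


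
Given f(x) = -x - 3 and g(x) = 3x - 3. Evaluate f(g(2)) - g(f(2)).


f(g(2)) = -6
g(f(2)) = -18
Difference = 12

12


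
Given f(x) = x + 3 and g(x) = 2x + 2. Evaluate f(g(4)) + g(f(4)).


29


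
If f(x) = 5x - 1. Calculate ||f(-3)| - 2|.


f(-3) = -16
|-16| = 16
|16 - 2| = 14

14


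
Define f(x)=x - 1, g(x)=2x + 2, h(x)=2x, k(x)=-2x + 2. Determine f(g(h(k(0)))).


k(0) = 2
h(2) = 4
g(4) = 10
f(10) = 9

9


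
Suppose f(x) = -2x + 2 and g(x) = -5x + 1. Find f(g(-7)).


g(-7) = 36
f(36) = -70

-70


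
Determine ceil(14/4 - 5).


14/4 = 3.5
3.5 - 5 = -1.5
ceil(-1.5) = -1

-1


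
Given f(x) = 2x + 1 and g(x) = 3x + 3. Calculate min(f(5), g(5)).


f(5) = 11
g(5) = 18
min = 11

11


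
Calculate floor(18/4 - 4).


0


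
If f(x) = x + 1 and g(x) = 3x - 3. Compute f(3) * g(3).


24


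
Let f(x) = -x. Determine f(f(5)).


f(5) = -5
f(-5) = 5

5


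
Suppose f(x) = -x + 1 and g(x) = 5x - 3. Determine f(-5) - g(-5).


34


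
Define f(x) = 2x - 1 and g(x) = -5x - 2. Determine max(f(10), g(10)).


f(10) = 19
g(10) = -52
max = 19

19


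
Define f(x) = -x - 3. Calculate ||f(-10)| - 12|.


f(-10) = 7
|7| = 7
|7 - 12| = 5

5


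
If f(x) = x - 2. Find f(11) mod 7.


f(11) = 9
9 mod 7 = 2

2


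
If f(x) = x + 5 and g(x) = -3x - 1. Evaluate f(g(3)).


g(3) = -10
f(-10) = -5

-5


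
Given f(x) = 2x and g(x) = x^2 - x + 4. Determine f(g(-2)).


g(-2) = 10
f(10) = 20

20


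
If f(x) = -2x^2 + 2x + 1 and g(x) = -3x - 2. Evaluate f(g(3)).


g(3) = -11
f(-11) = (-2)*(-11)^2 + 2*(-11) + 1 = -263

-263


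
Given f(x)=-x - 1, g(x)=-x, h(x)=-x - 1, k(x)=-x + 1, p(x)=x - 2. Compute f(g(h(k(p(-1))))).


p(-1) = -3
k(-3) = 4
h(4) = -5
g(-5) = 5
f(5) = -6

-6
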